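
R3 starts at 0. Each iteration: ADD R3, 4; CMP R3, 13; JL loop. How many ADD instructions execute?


Loop trace (R3 starts at 0, target 13, step 4):
  ADD #1: R3 = 0 + 4 = 4  → 4 < 13, loop
  ADD #2: R3 = 4 + 4 = 8  → 8 < 13, loop
  ADD #3: R3 = 8 + 4 = 12  → 12 < 13, loop
  ADD #4: R3 = 12 + 4 = 16  → 16 >= 13, exit
Total ADD instructions: 4

4


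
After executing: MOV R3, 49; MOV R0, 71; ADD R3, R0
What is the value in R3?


Register state trace:
  MOV R3, 49  → R3 = 49
  MOV R0, 71  → R0 = 71
  ADD R3, R0  → R3 = 49 + 71 = 120
Final: R3 = 120

120


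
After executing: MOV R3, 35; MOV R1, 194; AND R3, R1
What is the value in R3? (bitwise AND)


Register state trace:
  MOV R3, 35  → R3 = 35 (0b00100011)
  MOV R1, 194  → R1 = 194 (0b11000010)
  AND R3, R1  → R3 = 35 AND 194 = 2 (0b00000010)
Final: R3 = 2

2


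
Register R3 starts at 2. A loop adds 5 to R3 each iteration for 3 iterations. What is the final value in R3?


Starting value: R3 = 2
  Iter 1: R3 = 2 + 5 = 7
  Iter 2: R3 = 7 + 5 = 12
  Iter 3: R3 = 12 + 5 = 17
Final: R3 = 17

17


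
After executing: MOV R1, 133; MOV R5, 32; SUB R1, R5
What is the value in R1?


Register state trace:
  MOV R1, 133  → R1 = 133
  MOV R5, 32  → R5 = 32
  SUB R1, R5  → R1 = 133 - 32 = 101
Final: R1 = 101

101


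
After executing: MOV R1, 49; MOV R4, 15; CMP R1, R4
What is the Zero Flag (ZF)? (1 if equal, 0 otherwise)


Register state trace:
  MOV R1, 49  → R1 = 49
  MOV R4, 15  → R4 = 15
  CMP R1, R4  → computes 49 - 15 = 34
  Result is nonzero, so values are not equal
ZF = 0

0


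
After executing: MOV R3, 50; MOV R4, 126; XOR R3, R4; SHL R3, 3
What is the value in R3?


Register state trace:
  MOV R3, 50  → R3 = 50 (0b00110010)
  MOV R4, 126  → R4 = 126 (0b01111110)
  XOR R3, R4  → R3 = 50 XOR 126 = 76 (0b01001100)
  SHL R3, 3  → R3 = 76 << 3 = 608
Final: R3 = 608

608


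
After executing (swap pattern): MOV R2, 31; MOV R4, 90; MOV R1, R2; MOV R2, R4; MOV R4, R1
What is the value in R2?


Register state trace (swap pattern):
  MOV R2, 31  → R2 = 31
  MOV R4, 90  → R4 = 90
  MOV R1, R2  → R1 = 31  (save R2)
  MOV R2, R4  → R2 = 90  (R2 gets R4's value)
  MOV R4, R1  → R4 = 31  (R4 gets saved value)
Final: R2 = 90

90


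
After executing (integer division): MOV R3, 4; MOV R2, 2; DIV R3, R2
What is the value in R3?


Register state trace:
  MOV R3, 4  → R3 = 4
  MOV R2, 2  → R2 = 2
  DIV R3, R2  → R3 = 4 // 2 = 2
Final: R3 = 2

2


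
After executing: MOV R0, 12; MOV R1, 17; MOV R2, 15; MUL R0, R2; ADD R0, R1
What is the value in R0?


Register state trace:
  MOV R0, 12  → R0 = 12
  MOV R1, 17  → R1 = 17
  MOV R2, 15  → R2 = 15
  MUL R0, R2  → R0 = 12 * 15 = 180
  ADD R0, R1  → R0 = 180 + 17 = 197
Final: R0 = 197

197


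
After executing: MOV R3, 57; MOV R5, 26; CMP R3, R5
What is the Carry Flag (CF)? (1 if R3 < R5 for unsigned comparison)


Register state trace:
  MOV R3, 57  → R3 = 57
  MOV R5, 26  → R5 = 26
  CMP R3, R5  → unsigned 57 - 26: no borrow
  57 >= 26, so CF = 0
CF = 0

0


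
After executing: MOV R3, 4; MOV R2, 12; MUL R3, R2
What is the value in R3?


Register state trace:
  MOV R3, 4  → R3 = 4
  MOV R2, 12  → R2 = 12
  MUL R3, R2  → R3 = 4 * 12 = 48
Final: R3 = 48

48


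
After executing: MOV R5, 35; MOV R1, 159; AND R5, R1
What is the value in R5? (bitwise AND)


Register state trace:
  MOV R5, 35  → R5 = 35 (0b00100011)
  MOV R1, 159  → R1 = 159 (0b10011111)
  AND R5, R1  → R5 = 35 AND 159 = 3 (0b00000011)
Final: R5 = 3

3


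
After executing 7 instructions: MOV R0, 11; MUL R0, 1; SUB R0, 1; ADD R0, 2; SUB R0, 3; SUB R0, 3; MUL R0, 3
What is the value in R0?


Register state trace:
  MOV R0, 11  → R0 = 11
  MUL R0, 1  → R0 = 11 * 1 = 11
  SUB R0, 1  → R0 = 11 - 1 = 10
  ADD R0, 2  → R0 = 10 + 2 = 12
  SUB R0, 3  → R0 = 12 - 3 = 9
  SUB R0, 3  → R0 = 9 - 3 = 6
  MUL R0, 3  → R0 = 6 * 3 = 18
Final: R0 = 18

18


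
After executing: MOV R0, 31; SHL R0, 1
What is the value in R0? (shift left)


Register state trace:
  MOV R0, 31  → R0 = 31
  SHL R0, 1  → R0 = 31 << 1 = 31 * 2^1 = 62
Final: R0 = 62

62


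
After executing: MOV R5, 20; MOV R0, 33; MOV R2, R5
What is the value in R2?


Register state trace:
  MOV R5, 20  → R5 = 20
  MOV R0, 33  → R0 = 33
  MOV R2, R5  → R2 = 20
Final: R2 = 20

20


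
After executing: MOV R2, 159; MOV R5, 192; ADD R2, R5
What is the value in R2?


Register state trace:
  MOV R2, 159  → R2 = 159
  MOV R5, 192  → R5 = 192
  ADD R2, R5  → R2 = 159 + 192 = 351
Final: R2 = 351

351


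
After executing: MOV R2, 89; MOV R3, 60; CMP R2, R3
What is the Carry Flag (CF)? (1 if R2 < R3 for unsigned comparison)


Register state trace:
  MOV R2, 89  → R2 = 89
  MOV R3, 60  → R3 = 60
  CMP R2, R3  → unsigned 89 - 60: no borrow
  89 >= 60, so CF = 0
CF = 0

0


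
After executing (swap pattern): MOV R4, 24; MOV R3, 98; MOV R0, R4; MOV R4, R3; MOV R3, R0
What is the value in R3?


Register state trace (swap pattern):
  MOV R4, 24  → R4 = 24
  MOV R3, 98  → R3 = 98
  MOV R0, R4  → R0 = 24  (save R4)
  MOV R4, R3  → R4 = 98  (R4 gets R3's value)
  MOV R3, R0  → R3 = 24  (R3 gets saved value)
Final: R3 = 24

24


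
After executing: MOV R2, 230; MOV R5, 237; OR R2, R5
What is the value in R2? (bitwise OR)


Register state trace:
  MOV R2, 230  → R2 = 230 (0b11100110)
  MOV R5, 237  → R5 = 237 (0b11101101)
  OR R2, R5   → R2 = 230 OR 237 = 239 (0b11101111)
Final: R2 = 239

239


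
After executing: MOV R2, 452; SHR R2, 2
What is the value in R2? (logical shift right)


Register state trace:
  MOV R2, 452  → R2 = 452
  SHR R2, 2  → R2 = 452 >> 2 = 452 // 2^2 = 113
Final: R2 = 113

113


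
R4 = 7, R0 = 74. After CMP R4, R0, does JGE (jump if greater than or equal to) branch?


Trace:
  R4 = 7, R0 = 74
  CMP R4, R0  → compares 7 vs 74
  JGE checks: is 7 greater than or equal to 74?
  7 < 74, so condition is false
Branch taken: No

No


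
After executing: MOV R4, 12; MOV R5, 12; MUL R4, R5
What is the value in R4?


Register state trace:
  MOV R4, 12  → R4 = 12
  MOV R5, 12  → R5 = 12
  MUL R4, R5  → R4 = 12 * 12 = 144
Final: R4 = 144

144


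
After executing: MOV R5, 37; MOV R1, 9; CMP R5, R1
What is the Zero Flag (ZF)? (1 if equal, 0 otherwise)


Register state trace:
  MOV R5, 37  → R5 = 37
  MOV R1, 9  → R1 = 9
  CMP R5, R1  → computes 37 - 9 = 28
  Result is nonzero, so values are not equal
ZF = 0

0


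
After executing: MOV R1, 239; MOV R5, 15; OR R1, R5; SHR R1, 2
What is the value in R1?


Register state trace:
  MOV R1, 239  → R1 = 239 (0b11101111)
  MOV R5, 15  → R5 = 15 (0b00001111)
  OR R1, R5  → R1 = 239 OR 15 = 239 (0b11101111)
  SHR R1, 2  → R1 = 239 >> 2 = 59
Final: R1 = 59

59


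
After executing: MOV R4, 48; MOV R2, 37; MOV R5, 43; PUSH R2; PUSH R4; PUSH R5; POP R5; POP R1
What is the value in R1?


Stack trace (top is rightmost):
  MOV R4, 48  → R4 = 48
  MOV R2, 37  → R2 = 37
  MOV R5, 43  → R5 = 43
  PUSH R2  → stack: [37]
  PUSH R4  → stack: [37, 48]
  PUSH R5  → stack: [37, 48, 43]
  POP R5  → R5 = 43, stack: [37, 48]
  POP R1  → R1 = 48, stack: [37]
Final: R1 = 48

48


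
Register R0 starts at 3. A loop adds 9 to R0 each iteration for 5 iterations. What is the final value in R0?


Starting value: R0 = 3
  Iter 1: R0 = 3 + 9 = 12
  Iter 2: R0 = 12 + 9 = 21
  Iter 3: R0 = 21 + 9 = 30
  Iter 4: R0 = 30 + 9 = 39
  Iter 5: R0 = 39 + 9 = 48
Final: R0 = 48

48


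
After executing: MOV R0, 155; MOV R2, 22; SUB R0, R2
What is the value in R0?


Register state trace:
  MOV R0, 155  → R0 = 155
  MOV R2, 22  → R2 = 22
  SUB R0, R2  → R0 = 155 - 22 = 133
Final: R0 = 133

133


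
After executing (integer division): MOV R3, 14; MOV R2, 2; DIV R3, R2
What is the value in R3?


Register state trace:
  MOV R3, 14  → R3 = 14
  MOV R2, 2  → R2 = 2
  DIV R3, R2  → R3 = 14 // 2 = 7
Final: R3 = 7

7


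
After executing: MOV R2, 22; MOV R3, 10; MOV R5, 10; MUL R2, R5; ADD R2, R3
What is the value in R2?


Register state trace:
  MOV R2, 22  → R2 = 22
  MOV R3, 10  → R3 = 10
  MOV R5, 10  → R5 = 10
  MUL R2, R5  → R2 = 22 * 10 = 220
  ADD R2, R3  → R2 = 220 + 10 = 230
Final: R2 = 230

230


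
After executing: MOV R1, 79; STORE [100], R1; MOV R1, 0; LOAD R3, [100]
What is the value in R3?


Register and memory trace:
  MOV R1, 79  → R1 = 79
  STORE [100], R1  → mem[100] = 79
  MOV R1, 0  → R1 = 0
  LOAD R3, [100]  → R3 = mem[100] = 79
Final: R3 = 79

79


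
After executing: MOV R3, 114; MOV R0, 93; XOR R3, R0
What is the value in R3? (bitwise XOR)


Register state trace:
  MOV R3, 114  → R3 = 114 (0b01110010)
  MOV R0, 93  → R0 = 93 (0b01011101)
  XOR R3, R0  → R3 = 114 XOR 93 = 47 (0b00101111)
Final: R3 = 47

47


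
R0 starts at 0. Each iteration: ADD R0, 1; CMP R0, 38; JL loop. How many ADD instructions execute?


Loop trace (R0 starts at 0, target 38, step 1):
  ADD #1: R0 = 0 + 1 = 1  → 1 < 38, loop
  ADD #2: R0 = 1 + 1 = 2  → 2 < 38, loop
  ADD #3: R0 = 2 + 1 = 3  → 3 < 38, loop
  ADD #4: R0 = 3 + 1 = 4  → 4 < 38, loop
  ADD #5: R0 = 4 + 1 = 5  → 5 < 38, loop
  ADD #6: R0 = 5 + 1 = 6  → 6 < 38, loop
  ADD #7: R0 = 6 + 1 = 7  → 7 < 38, loop
  ADD #8: R0 = 7 + 1 = 8  → 8 < 38, loop
  ADD #9: R0 = 8 + 1 = 9  → 9 < 38, loop
  ADD #10: R0 = 9 + 1 = 10  → 10 < 38, loop
  ADD #11: R0 = 10 + 1 = 11  → 11 < 38, loop
  ADD #12: R0 = 11 + 1 = 12  → 12 < 38, loop
  ADD #13: R0 = 12 + 1 = 13  → 13 < 38, loop
  ADD #14: R0 = 13 + 1 = 14  → 14 < 38, loop
  ADD #15: R0 = 14 + 1 = 15  → 15 < 38, loop
  ADD #16: R0 = 15 + 1 = 16  → 16 < 38, loop
  ADD #17: R0 = 16 + 1 = 17  → 17 < 38, loop
  ADD #18: R0 = 17 + 1 = 18  → 18 < 38, loop
  ADD #19: R0 = 18 + 1 = 19  → 19 < 38, loop
  ADD #20: R0 = 19 + 1 = 20  → 20 < 38, loop
  ADD #21: R0 = 20 + 1 = 21  → 21 < 38, loop
  ADD #22: R0 = 21 + 1 = 22  → 22 < 38, loop
  ADD #23: R0 = 22 + 1 = 23  → 23 < 38, loop
  ADD #24: R0 = 23 + 1 = 24  → 24 < 38, loop
  ADD #25: R0 = 24 + 1 = 25  → 25 < 38, loop
  ADD #26: R0 = 25 + 1 = 26  → 26 < 38, loop
  ADD #27: R0 = 26 + 1 = 27  → 27 < 38, loop
  ADD #28: R0 = 27 + 1 = 28  → 28 < 38, loop
  ADD #29: R0 = 28 + 1 = 29  → 29 < 38, loop
  ADD #30: R0 = 29 + 1 = 30  → 30 < 38, loop
  ADD #31: R0 = 30 + 1 = 31  → 31 < 38, loop
  ADD #32: R0 = 31 + 1 = 32  → 32 < 38, loop
  ADD #33: R0 = 32 + 1 = 33  → 33 < 38, loop
  ADD #34: R0 = 33 + 1 = 34  → 34 < 38, loop
  ADD #35: R0 = 34 + 1 = 35  → 35 < 38, loop
  ADD #36: R0 = 35 + 1 = 36  → 36 < 38, loop
  ADD #37: R0 = 36 + 1 = 37  → 37 < 38, loop
  ADD #38: R0 = 37 + 1 = 38  → 38 >= 38, exit
Total ADD instructions: 38

38


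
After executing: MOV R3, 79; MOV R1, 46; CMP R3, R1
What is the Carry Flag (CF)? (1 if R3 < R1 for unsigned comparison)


Register state trace:
  MOV R3, 79  → R3 = 79
  MOV R1, 46  → R1 = 46
  CMP R3, R1  → unsigned 79 - 46: no borrow
  79 >= 46, so CF = 0
CF = 0

0


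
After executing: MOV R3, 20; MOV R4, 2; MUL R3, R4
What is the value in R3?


Register state trace:
  MOV R3, 20  → R3 = 20
  MOV R4, 2  → R4 = 2
  MUL R3, R4  → R3 = 20 * 2 = 40
Final: R3 = 40

40


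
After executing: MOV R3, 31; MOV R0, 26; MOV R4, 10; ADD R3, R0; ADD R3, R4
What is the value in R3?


Register state trace:
  MOV R3, 31  → R3 = 31
  MOV R0, 26  → R0 = 26
  MOV R4, 10  → R4 = 10
  ADD R3, R0  → R3 = 31 + 26 = 57
  ADD R3, R4  → R3 = 57 + 10 = 67
Final: R3 = 67

67


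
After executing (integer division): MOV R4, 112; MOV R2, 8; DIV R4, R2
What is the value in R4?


Register state trace:
  MOV R4, 112  → R4 = 112
  MOV R2, 8  → R2 = 8
  DIV R4, R2  → R4 = 112 // 8 = 14
Final: R4 = 14

14


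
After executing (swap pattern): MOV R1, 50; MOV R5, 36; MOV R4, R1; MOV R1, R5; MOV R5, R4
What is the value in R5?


Register state trace (swap pattern):
  MOV R1, 50  → R1 = 50
  MOV R5, 36  → R5 = 36
  MOV R4, R1  → R4 = 50  (save R1)
  MOV R1, R5  → R1 = 36  (R1 gets R5's value)
  MOV R5, R4  → R5 = 50  (R5 gets saved value)
Final: R5 = 50

50


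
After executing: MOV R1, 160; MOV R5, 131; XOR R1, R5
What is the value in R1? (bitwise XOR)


Register state trace:
  MOV R1, 160  → R1 = 160 (0b10100000)
  MOV R5, 131  → R5 = 131 (0b10000011)
  XOR R1, R5  → R1 = 160 XOR 131 = 35 (0b00100011)
Final: R1 = 35

35


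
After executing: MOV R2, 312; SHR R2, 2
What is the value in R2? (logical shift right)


Register state trace:
  MOV R2, 312  → R2 = 312
  SHR R2, 2  → R2 = 312 >> 2 = 312 // 2^2 = 78
Final: R2 = 78

78


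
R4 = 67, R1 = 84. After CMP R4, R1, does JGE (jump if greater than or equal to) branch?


Trace:
  R4 = 67, R1 = 84
  CMP R4, R1  → compares 67 vs 84
  JGE checks: is 67 greater than or equal to 84?
  67 < 84, so condition is false
Branch taken: No

No


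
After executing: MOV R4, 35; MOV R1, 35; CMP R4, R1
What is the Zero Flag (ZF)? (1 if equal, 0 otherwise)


Register state trace:
  MOV R4, 35  → R4 = 35
  MOV R1, 35  → R1 = 35
  CMP R4, R1  → computes 35 - 35 = 0
  Result is zero, so values are equal
ZF = 1

1


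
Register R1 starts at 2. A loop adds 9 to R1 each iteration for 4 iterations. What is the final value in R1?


Starting value: R1 = 2
  Iter 1: R1 = 2 + 9 = 11
  Iter 2: R1 = 11 + 9 = 20
  Iter 3: R1 = 20 + 9 = 29
  Iter 4: R1 = 29 + 9 = 38
Final: R1 = 38

38


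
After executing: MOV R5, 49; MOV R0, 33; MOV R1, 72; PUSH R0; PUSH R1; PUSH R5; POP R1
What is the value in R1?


Stack trace (top is rightmost):
  MOV R5, 49  → R5 = 49
  MOV R0, 33  → R0 = 33
  MOV R1, 72  → R1 = 72
  PUSH R0  → stack: [33]
  PUSH R1  → stack: [33, 72]
  PUSH R5  → stack: [33, 72, 49]
  POP R1  → R1 = 49, stack: [33, 72]
Final: R1 = 49

49


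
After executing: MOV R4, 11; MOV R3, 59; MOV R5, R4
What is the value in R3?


Register state trace:
  MOV R4, 11  → R4 = 11
  MOV R3, 59  → R3 = 59
  MOV R5, R4  → R5 = 11
Final: R3 = 59

59


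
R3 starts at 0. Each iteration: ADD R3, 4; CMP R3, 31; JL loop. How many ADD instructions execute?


Loop trace (R3 starts at 0, target 31, step 4):
  ADD #1: R3 = 0 + 4 = 4  → 4 < 31, loop
  ADD #2: R3 = 4 + 4 = 8  → 8 < 31, loop
  ADD #3: R3 = 8 + 4 = 12  → 12 < 31, loop
  ADD #4: R3 = 12 + 4 = 16  → 16 < 31, loop
  ADD #5: R3 = 16 + 4 = 20  → 20 < 31, loop
  ADD #6: R3 = 20 + 4 = 24  → 24 < 31, loop
  ADD #7: R3 = 24 + 4 = 28  → 28 < 31, loop
  ADD #8: R3 = 28 + 4 = 32  → 32 >= 31, exit
Total ADD instructions: 8

8


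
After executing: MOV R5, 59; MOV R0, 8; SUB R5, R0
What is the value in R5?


Register state trace:
  MOV R5, 59  → R5 = 59
  MOV R0, 8  → R0 = 8
  SUB R5, R0  → R5 = 59 - 8 = 51
Final: R5 = 51

51


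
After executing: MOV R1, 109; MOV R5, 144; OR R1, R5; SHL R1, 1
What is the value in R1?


Register state trace:
  MOV R1, 109  → R1 = 109 (0b01101101)
  MOV R5, 144  → R5 = 144 (0b10010000)
  OR R1, R5  → R1 = 109 OR 144 = 253 (0b11111101)
  SHL R1, 1  → R1 = 253 << 1 = 506
Final: R1 = 506

506


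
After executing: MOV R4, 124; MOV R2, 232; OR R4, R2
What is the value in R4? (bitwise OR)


Register state trace:
  MOV R4, 124  → R4 = 124 (0b01111100)
  MOV R2, 232  → R2 = 232 (0b11101000)
  OR R4, R2   → R4 = 124 OR 232 = 252 (0b11111100)
Final: R4 = 252

252


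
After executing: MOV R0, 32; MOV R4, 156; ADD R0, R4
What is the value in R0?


Register state trace:
  MOV R0, 32  → R0 = 32
  MOV R4, 156  → R4 = 156
  ADD R0, R4  → R0 = 32 + 156 = 188
Final: R0 = 188

188


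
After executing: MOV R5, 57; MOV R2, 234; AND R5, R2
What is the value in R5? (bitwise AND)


Register state trace:
  MOV R5, 57  → R5 = 57 (0b00111001)
  MOV R2, 234  → R2 = 234 (0b11101010)
  AND R5, R2  → R5 = 57 AND 234 = 40 (0b00101000)
Final: R5 = 40

40


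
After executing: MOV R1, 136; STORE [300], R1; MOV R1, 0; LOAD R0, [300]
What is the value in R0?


Register and memory trace:
  MOV R1, 136  → R1 = 136
  STORE [300], R1  → mem[300] = 136
  MOV R1, 0  → R1 = 0
  LOAD R0, [300]  → R0 = mem[300] = 136
Final: R0 = 136

136


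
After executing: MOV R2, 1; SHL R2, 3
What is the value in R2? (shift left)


Register state trace:
  MOV R2, 1  → R2 = 1
  SHL R2, 3  → R2 = 1 << 3 = 1 * 2^3 = 8
Final: R2 = 8

8


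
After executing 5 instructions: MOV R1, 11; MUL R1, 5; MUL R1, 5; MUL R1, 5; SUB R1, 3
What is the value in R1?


Register state trace:
  MOV R1, 11  → R1 = 11
  MUL R1, 5  → R1 = 11 * 5 = 55
  MUL R1, 5  → R1 = 55 * 5 = 275
  MUL R1, 5  → R1 = 275 * 5 = 1375
  SUB R1, 3  → R1 = 1375 - 3 = 1372
Final: R1 = 1372

1372


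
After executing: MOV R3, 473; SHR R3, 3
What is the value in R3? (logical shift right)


Register state trace:
  MOV R3, 473  → R3 = 473
  SHR R3, 3  → R3 = 473 >> 3 = 473 // 2^3 = 59
Final: R3 = 59

59


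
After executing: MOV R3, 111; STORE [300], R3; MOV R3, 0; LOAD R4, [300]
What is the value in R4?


Register and memory trace:
  MOV R3, 111  → R3 = 111
  STORE [300], R3  → mem[300] = 111
  MOV R3, 0  → R3 = 0
  LOAD R4, [300]  → R4 = mem[300] = 111
Final: R4 = 111

111


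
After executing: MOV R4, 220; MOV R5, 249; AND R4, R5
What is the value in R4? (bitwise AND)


Register state trace:
  MOV R4, 220  → R4 = 220 (0b11011100)
  MOV R5, 249  → R5 = 249 (0b11111001)
  AND R4, R5  → R4 = 220 AND 249 = 216 (0b11011000)
Final: R4 = 216

216


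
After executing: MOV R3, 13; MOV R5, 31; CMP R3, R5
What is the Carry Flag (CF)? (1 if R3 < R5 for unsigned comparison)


Register state trace:
  MOV R3, 13  → R3 = 13
  MOV R5, 31  → R5 = 31
  CMP R3, R5  → unsigned 13 - 31: borrow occurs
  13 < 31, so CF = 1
CF = 1

1


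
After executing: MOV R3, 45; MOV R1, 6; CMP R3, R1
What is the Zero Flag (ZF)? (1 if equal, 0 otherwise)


Register state trace:
  MOV R3, 45  → R3 = 45
  MOV R1, 6  → R1 = 6
  CMP R3, R1  → computes 45 - 6 = 39
  Result is nonzero, so values are not equal
ZF = 0

0


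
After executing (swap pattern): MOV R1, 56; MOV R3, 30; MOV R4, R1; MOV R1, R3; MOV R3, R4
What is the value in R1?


Register state trace (swap pattern):
  MOV R1, 56  → R1 = 56
  MOV R3, 30  → R3 = 30
  MOV R4, R1  → R4 = 56  (save R1)
  MOV R1, R3  → R1 = 30  (R1 gets R3's value)
  MOV R3, R4  → R3 = 56  (R3 gets saved value)
Final: R1 = 30

30


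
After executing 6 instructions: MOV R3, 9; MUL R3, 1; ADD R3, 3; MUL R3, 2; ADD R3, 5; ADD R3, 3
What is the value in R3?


Register state trace:
  MOV R3, 9  → R3 = 9
  MUL R3, 1  → R3 = 9 * 1 = 9
  ADD R3, 3  → R3 = 9 + 3 = 12
  MUL R3, 2  → R3 = 12 * 2 = 24
  ADD R3, 5  → R3 = 24 + 5 = 29
  ADD R3, 3  → R3 = 29 + 3 = 32
Final: R3 = 32

32


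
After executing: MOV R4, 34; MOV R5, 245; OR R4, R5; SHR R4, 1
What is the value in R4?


Register state trace:
  MOV R4, 34  → R4 = 34 (0b00100010)
  MOV R5, 245  → R5 = 245 (0b11110101)
  OR R4, R5  → R4 = 34 OR 245 = 247 (0b11110111)
  SHR R4, 1  → R4 = 247 >> 1 = 123
Final: R4 = 123

123


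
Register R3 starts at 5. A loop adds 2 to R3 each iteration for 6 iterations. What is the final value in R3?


Starting value: R3 = 5
  Iter 1: R3 = 5 + 2 = 7
  Iter 2: R3 = 7 + 2 = 9
  Iter 3: R3 = 9 + 2 = 11
  Iter 4: R3 = 11 + 2 = 13
  Iter 5: R3 = 13 + 2 = 15
  Iter 6: R3 = 15 + 2 = 17
Final: R3 = 17

17


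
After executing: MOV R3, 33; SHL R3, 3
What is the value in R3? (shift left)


Register state trace:
  MOV R3, 33  → R3 = 33
  SHL R3, 3  → R3 = 33 << 3 = 33 * 2^3 = 264
Final: R3 = 264

264


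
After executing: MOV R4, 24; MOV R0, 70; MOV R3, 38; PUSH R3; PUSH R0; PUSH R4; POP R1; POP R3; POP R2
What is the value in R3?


Stack trace (top is rightmost):
  MOV R4, 24  → R4 = 24
  MOV R0, 70  → R0 = 70
  MOV R3, 38  → R3 = 38
  PUSH R3  → stack: [38]
  PUSH R0  → stack: [38, 70]
  PUSH R4  → stack: [38, 70, 24]
  POP R1  → R1 = 24, stack: [38, 70]
  POP R3  → R3 = 70, stack: [38]
  POP R2  → R2 = 38, stack: []
Final: R3 = 70

70


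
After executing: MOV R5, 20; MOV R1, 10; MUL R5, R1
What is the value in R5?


Register state trace:
  MOV R5, 20  → R5 = 20
  MOV R1, 10  → R1 = 10
  MUL R5, R1  → R5 = 20 * 10 = 200
Final: R5 = 200

200


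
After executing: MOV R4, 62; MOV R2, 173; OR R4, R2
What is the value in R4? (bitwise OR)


Register state trace:
  MOV R4, 62  → R4 = 62 (0b00111110)
  MOV R2, 173  → R2 = 173 (0b10101101)
  OR R4, R2   → R4 = 62 OR 173 = 191 (0b10111111)
Final: R4 = 191

191


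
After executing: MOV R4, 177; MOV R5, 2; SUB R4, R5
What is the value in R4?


Register state trace:
  MOV R4, 177  → R4 = 177
  MOV R5, 2  → R5 = 2
  SUB R4, R5  → R4 = 177 - 2 = 175
Final: R4 = 175

175


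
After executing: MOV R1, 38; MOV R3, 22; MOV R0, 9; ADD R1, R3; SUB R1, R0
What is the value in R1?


Register state trace:
  MOV R1, 38  → R1 = 38
  MOV R3, 22  → R3 = 22
  MOV R0, 9  → R0 = 9
  ADD R1, R3  → R1 = 38 + 22 = 60
  SUB R1, R0  → R1 = 60 - 9 = 51
Final: R1 = 51

51


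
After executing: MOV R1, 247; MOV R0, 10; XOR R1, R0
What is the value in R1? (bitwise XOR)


Register state trace:
  MOV R1, 247  → R1 = 247 (0b11110111)
  MOV R0, 10  → R0 = 10 (0b00001010)
  XOR R1, R0  → R1 = 247 XOR 10 = 253 (0b11111101)
Final: R1 = 253

253


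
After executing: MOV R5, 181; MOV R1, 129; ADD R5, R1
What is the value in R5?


Register state trace:
  MOV R5, 181  → R5 = 181
  MOV R1, 129  → R1 = 129
  ADD R5, R1  → R5 = 181 + 129 = 310
Final: R5 = 310

310


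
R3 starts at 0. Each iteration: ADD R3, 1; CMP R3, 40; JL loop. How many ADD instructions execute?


Loop trace (R3 starts at 0, target 40, step 1):
  ADD #1: R3 = 0 + 1 = 1  → 1 < 40, loop
  ADD #2: R3 = 1 + 1 = 2  → 2 < 40, loop
  ADD #3: R3 = 2 + 1 = 3  → 3 < 40, loop
  ADD #4: R3 = 3 + 1 = 4  → 4 < 40, loop
  ADD #5: R3 = 4 + 1 = 5  → 5 < 40, loop
  ADD #6: R3 = 5 + 1 = 6  → 6 < 40, loop
  ADD #7: R3 = 6 + 1 = 7  → 7 < 40, loop
  ADD #8: R3 = 7 + 1 = 8  → 8 < 40, loop
  ADD #9: R3 = 8 + 1 = 9  → 9 < 40, loop
  ADD #10: R3 = 9 + 1 = 10  → 10 < 40, loop
  ADD #11: R3 = 10 + 1 = 11  → 11 < 40, loop
  ADD #12: R3 = 11 + 1 = 12  → 12 < 40, loop
  ADD #13: R3 = 12 + 1 = 13  → 13 < 40, loop
  ADD #14: R3 = 13 + 1 = 14  → 14 < 40, loop
  ADD #15: R3 = 14 + 1 = 15  → 15 < 40, loop
  ADD #16: R3 = 15 + 1 = 16  → 16 < 40, loop
  ADD #17: R3 = 16 + 1 = 17  → 17 < 40, loop
  ADD #18: R3 = 17 + 1 = 18  → 18 < 40, loop
  ADD #19: R3 = 18 + 1 = 19  → 19 < 40, loop
  ADD #20: R3 = 19 + 1 = 20  → 20 < 40, loop
  ADD #21: R3 = 20 + 1 = 21  → 21 < 40, loop
  ADD #22: R3 = 21 + 1 = 22  → 22 < 40, loop
  ADD #23: R3 = 22 + 1 = 23  → 23 < 40, loop
  ADD #24: R3 = 23 + 1 = 24  → 24 < 40, loop
  ADD #25: R3 = 24 + 1 = 25  → 25 < 40, loop
  ADD #26: R3 = 25 + 1 = 26  → 26 < 40, loop
  ADD #27: R3 = 26 + 1 = 27  → 27 < 40, loop
  ADD #28: R3 = 27 + 1 = 28  → 28 < 40, loop
  ADD #29: R3 = 28 + 1 = 29  → 29 < 40, loop
  ADD #30: R3 = 29 + 1 = 30  → 30 < 40, loop
  ADD #31: R3 = 30 + 1 = 31  → 31 < 40, loop
  ADD #32: R3 = 31 + 1 = 32  → 32 < 40, loop
  ADD #33: R3 = 32 + 1 = 33  → 33 < 40, loop
  ADD #34: R3 = 33 + 1 = 34  → 34 < 40, loop
  ADD #35: R3 = 34 + 1 = 35  → 35 < 40, loop
  ADD #36: R3 = 35 + 1 = 36  → 36 < 40, loop
  ADD #37: R3 = 36 + 1 = 37  → 37 < 40, loop
  ADD #38: R3 = 37 + 1 = 38  → 38 < 40, loop
  ADD #39: R3 = 38 + 1 = 39  → 39 < 40, loop
  ADD #40: R3 = 39 + 1 = 40  → 40 >= 40, exit
Total ADD instructions: 40

40


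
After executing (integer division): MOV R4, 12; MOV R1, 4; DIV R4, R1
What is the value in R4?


Register state trace:
  MOV R4, 12  → R4 = 12
  MOV R1, 4  → R1 = 4
  DIV R4, R1  → R4 = 12 // 4 = 3
Final: R4 = 3

3


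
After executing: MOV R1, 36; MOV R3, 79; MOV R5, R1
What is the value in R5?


Register state trace:
  MOV R1, 36  → R1 = 36
  MOV R3, 79  → R3 = 79
  MOV R5, R1  → R5 = 36
Final: R5 = 36

36


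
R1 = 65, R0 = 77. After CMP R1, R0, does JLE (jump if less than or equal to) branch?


Trace:
  R1 = 65, R0 = 77
  CMP R1, R0  → compares 65 vs 77
  JLE checks: is 65 less than or equal to 77?
  65 < 77, so condition is true
Branch taken: Yes

Yes


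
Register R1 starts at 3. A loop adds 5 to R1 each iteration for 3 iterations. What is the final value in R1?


Starting value: R1 = 3
  Iter 1: R1 = 3 + 5 = 8
  Iter 2: R1 = 8 + 5 = 13
  Iter 3: R1 = 13 + 5 = 18
Final: R1 = 18

18


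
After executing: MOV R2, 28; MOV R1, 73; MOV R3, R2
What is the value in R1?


Register state trace:
  MOV R2, 28  → R2 = 28
  MOV R1, 73  → R1 = 73
  MOV R3, R2  → R3 = 28
Final: R1 = 73

73


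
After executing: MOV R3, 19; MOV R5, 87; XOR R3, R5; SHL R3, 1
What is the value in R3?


Register state trace:
  MOV R3, 19  → R3 = 19 (0b00010011)
  MOV R5, 87  → R5 = 87 (0b01010111)
  XOR R3, R5  → R3 = 19 XOR 87 = 68 (0b01000100)
  SHL R3, 1  → R3 = 68 << 1 = 136
Final: R3 = 136

136


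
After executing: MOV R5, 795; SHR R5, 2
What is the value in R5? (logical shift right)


Register state trace:
  MOV R5, 795  → R5 = 795
  SHR R5, 2  → R5 = 795 >> 2 = 795 // 2^2 = 198
Final: R5 = 198

198


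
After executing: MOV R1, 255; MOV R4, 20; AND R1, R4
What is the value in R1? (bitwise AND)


Register state trace:
  MOV R1, 255  → R1 = 255 (0b11111111)
  MOV R4, 20  → R4 = 20 (0b00010100)
  AND R1, R4  → R1 = 255 AND 20 = 20 (0b00010100)
Final: R1 = 20

20


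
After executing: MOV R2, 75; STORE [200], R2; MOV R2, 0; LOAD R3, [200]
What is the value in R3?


Register and memory trace:
  MOV R2, 75  → R2 = 75
  STORE [200], R2  → mem[200] = 75
  MOV R2, 0  → R2 = 0
  LOAD R3, [200]  → R3 = mem[200] = 75
Final: R3 = 75

75


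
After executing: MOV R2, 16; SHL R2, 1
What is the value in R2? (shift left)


Register state trace:
  MOV R2, 16  → R2 = 16
  SHL R2, 1  → R2 = 16 << 1 = 16 * 2^1 = 32
Final: R2 = 32

32


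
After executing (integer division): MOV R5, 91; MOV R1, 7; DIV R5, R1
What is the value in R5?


Register state trace:
  MOV R5, 91  → R5 = 91
  MOV R1, 7  → R1 = 7
  DIV R5, R1  → R5 = 91 // 7 = 13
Final: R5 = 13

13


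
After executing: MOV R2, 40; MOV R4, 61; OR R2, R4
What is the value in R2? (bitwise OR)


Register state trace:
  MOV R2, 40  → R2 = 40 (0b00101000)
  MOV R4, 61  → R4 = 61 (0b00111101)
  OR R2, R4   → R2 = 40 OR 61 = 61 (0b00111101)
Final: R2 = 61

61


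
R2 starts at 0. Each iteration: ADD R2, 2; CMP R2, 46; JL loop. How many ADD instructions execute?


Loop trace (R2 starts at 0, target 46, step 2):
  ADD #1: R2 = 0 + 2 = 2  → 2 < 46, loop
  ADD #2: R2 = 2 + 2 = 4  → 4 < 46, loop
  ADD #3: R2 = 4 + 2 = 6  → 6 < 46, loop
  ADD #4: R2 = 6 + 2 = 8  → 8 < 46, loop
  ADD #5: R2 = 8 + 2 = 10  → 10 < 46, loop
  ADD #6: R2 = 10 + 2 = 12  → 12 < 46, loop
  ADD #7: R2 = 12 + 2 = 14  → 14 < 46, loop
  ADD #8: R2 = 14 + 2 = 16  → 16 < 46, loop
  ADD #9: R2 = 16 + 2 = 18  → 18 < 46, loop
  ADD #10: R2 = 18 + 2 = 20  → 20 < 46, loop
  ADD #11: R2 = 20 + 2 = 22  → 22 < 46, loop
  ADD #12: R2 = 22 + 2 = 24  → 24 < 46, loop
  ADD #13: R2 = 24 + 2 = 26  → 26 < 46, loop
  ADD #14: R2 = 26 + 2 = 28  → 28 < 46, loop
  ADD #15: R2 = 28 + 2 = 30  → 30 < 46, loop
  ADD #16: R2 = 30 + 2 = 32  → 32 < 46, loop
  ADD #17: R2 = 32 + 2 = 34  → 34 < 46, loop
  ADD #18: R2 = 34 + 2 = 36  → 36 < 46, loop
  ADD #19: R2 = 36 + 2 = 38  → 38 < 46, loop
  ADD #20: R2 = 38 + 2 = 40  → 40 < 46, loop
  ADD #21: R2 = 40 + 2 = 42  → 42 < 46, loop
  ADD #22: R2 = 42 + 2 = 44  → 44 < 46, loop
  ADD #23: R2 = 44 + 2 = 46  → 46 >= 46, exit
Total ADD instructions: 23

23


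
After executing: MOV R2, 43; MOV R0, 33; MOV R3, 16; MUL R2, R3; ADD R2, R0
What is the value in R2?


Register state trace:
  MOV R2, 43  → R2 = 43
  MOV R0, 33  → R0 = 33
  MOV R3, 16  → R3 = 16
  MUL R2, R3  → R2 = 43 * 16 = 688
  ADD R2, R0  → R2 = 688 + 33 = 721
Final: R2 = 721

721


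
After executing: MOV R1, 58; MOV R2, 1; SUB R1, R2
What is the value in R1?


Register state trace:
  MOV R1, 58  → R1 = 58
  MOV R2, 1  → R2 = 1
  SUB R1, R2  → R1 = 58 - 1 = 57
Final: R1 = 57

57


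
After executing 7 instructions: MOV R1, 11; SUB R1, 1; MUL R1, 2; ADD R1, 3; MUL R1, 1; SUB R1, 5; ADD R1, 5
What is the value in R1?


Register state trace:
  MOV R1, 11  → R1 = 11
  SUB R1, 1  → R1 = 11 - 1 = 10
  MUL R1, 2  → R1 = 10 * 2 = 20
  ADD R1, 3  → R1 = 20 + 3 = 23
  MUL R1, 1  → R1 = 23 * 1 = 23
  SUB R1, 5  → R1 = 23 - 5 = 18
  ADD R1, 5  → R1 = 18 + 5 = 23
Final: R1 = 23

23


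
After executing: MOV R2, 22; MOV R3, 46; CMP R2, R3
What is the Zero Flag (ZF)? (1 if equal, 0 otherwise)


Register state trace:
  MOV R2, 22  → R2 = 22
  MOV R3, 46  → R3 = 46
  CMP R2, R3  → computes 22 - 46 = -24
  Result is nonzero, so values are not equal
ZF = 0

0


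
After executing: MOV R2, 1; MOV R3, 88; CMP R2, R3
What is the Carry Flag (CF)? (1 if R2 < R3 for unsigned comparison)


Register state trace:
  MOV R2, 1  → R2 = 1
  MOV R3, 88  → R3 = 88
  CMP R2, R3  → unsigned 1 - 88: borrow occurs
  1 < 88, so CF = 1
CF = 1

1


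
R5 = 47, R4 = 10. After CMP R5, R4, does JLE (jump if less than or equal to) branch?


Trace:
  R5 = 47, R4 = 10
  CMP R5, R4  → compares 47 vs 10
  JLE checks: is 47 less than or equal to 10?
  47 > 10, so condition is false
Branch taken: No

No


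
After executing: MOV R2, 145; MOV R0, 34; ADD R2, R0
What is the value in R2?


Register state trace:
  MOV R2, 145  → R2 = 145
  MOV R0, 34  → R0 = 34
  ADD R2, R0  → R2 = 145 + 34 = 179
Final: R2 = 179

179


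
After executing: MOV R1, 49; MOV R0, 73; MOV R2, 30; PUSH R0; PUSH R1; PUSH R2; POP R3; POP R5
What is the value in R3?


Stack trace (top is rightmost):
  MOV R1, 49  → R1 = 49
  MOV R0, 73  → R0 = 73
  MOV R2, 30  → R2 = 30
  PUSH R0  → stack: [73]
  PUSH R1  → stack: [73, 49]
  PUSH R2  → stack: [73, 49, 30]
  POP R3  → R3 = 30, stack: [73, 49]
  POP R5  → R5 = 49, stack: [73]
Final: R3 = 30

30


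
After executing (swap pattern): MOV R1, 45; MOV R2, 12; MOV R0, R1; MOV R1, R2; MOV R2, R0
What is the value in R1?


Register state trace (swap pattern):
  MOV R1, 45  → R1 = 45
  MOV R2, 12  → R2 = 12
  MOV R0, R1  → R0 = 45  (save R1)
  MOV R1, R2  → R1 = 12  (R1 gets R2's value)
  MOV R2, R0  → R2 = 45  (R2 gets saved value)
Final: R1 = 12

12


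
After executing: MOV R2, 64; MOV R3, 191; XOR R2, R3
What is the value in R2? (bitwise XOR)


Register state trace:
  MOV R2, 64  → R2 = 64 (0b01000000)
  MOV R3, 191  → R3 = 191 (0b10111111)
  XOR R2, R3  → R2 = 64 XOR 191 = 255 (0b11111111)
Final: R2 = 255

255


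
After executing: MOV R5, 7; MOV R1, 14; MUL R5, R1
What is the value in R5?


Register state trace:
  MOV R5, 7  → R5 = 7
  MOV R1, 14  → R1 = 14
  MUL R5, R1  → R5 = 7 * 14 = 98
Final: R5 = 98

98


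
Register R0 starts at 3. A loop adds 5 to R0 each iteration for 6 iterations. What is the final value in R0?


Starting value: R0 = 3
  Iter 1: R0 = 3 + 5 = 8
  Iter 2: R0 = 8 + 5 = 13
  Iter 3: R0 = 13 + 5 = 18
  Iter 4: R0 = 18 + 5 = 23
  Iter 5: R0 = 23 + 5 = 28
  Iter 6: R0 = 28 + 5 = 33
Final: R0 = 33

33


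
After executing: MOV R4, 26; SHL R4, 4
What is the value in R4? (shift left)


Register state trace:
  MOV R4, 26  → R4 = 26
  SHL R4, 4  → R4 = 26 << 4 = 26 * 2^4 = 416
Final: R4 = 416

416


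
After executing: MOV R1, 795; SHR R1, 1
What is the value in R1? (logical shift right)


Register state trace:
  MOV R1, 795  → R1 = 795
  SHR R1, 1  → R1 = 795 >> 1 = 795 // 2^1 = 397
Final: R1 = 397

397


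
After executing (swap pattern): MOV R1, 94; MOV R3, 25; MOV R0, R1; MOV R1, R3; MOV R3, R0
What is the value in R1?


Register state trace (swap pattern):
  MOV R1, 94  → R1 = 94
  MOV R3, 25  → R3 = 25
  MOV R0, R1  → R0 = 94  (save R1)
  MOV R1, R3  → R1 = 25  (R1 gets R3's value)
  MOV R3, R0  → R3 = 94  (R3 gets saved value)
Final: R1 = 25

25


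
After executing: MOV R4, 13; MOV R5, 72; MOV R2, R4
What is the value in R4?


Register state trace:
  MOV R4, 13  → R4 = 13
  MOV R5, 72  → R5 = 72
  MOV R2, R4  → R2 = 13
Final: R4 = 13

13


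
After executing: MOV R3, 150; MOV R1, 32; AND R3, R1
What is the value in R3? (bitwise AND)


Register state trace:
  MOV R3, 150  → R3 = 150 (0b10010110)
  MOV R1, 32  → R1 = 32 (0b00100000)
  AND R3, R1  → R3 = 150 AND 32 = 0 (0b00000000)
Final: R3 = 0

0


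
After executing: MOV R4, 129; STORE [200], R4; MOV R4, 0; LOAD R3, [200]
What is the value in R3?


Register and memory trace:
  MOV R4, 129  → R4 = 129
  STORE [200], R4  → mem[200] = 129
  MOV R4, 0  → R4 = 0
  LOAD R3, [200]  → R3 = mem[200] = 129
Final: R3 = 129

129


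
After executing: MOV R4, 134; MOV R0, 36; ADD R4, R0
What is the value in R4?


Register state trace:
  MOV R4, 134  → R4 = 134
  MOV R0, 36  → R0 = 36
  ADD R4, R0  → R4 = 134 + 36 = 170
Final: R4 = 170

170


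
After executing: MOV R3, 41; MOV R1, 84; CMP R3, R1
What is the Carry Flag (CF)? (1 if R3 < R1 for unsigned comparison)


Register state trace:
  MOV R3, 41  → R3 = 41
  MOV R1, 84  → R1 = 84
  CMP R3, R1  → unsigned 41 - 84: borrow occurs
  41 < 84, so CF = 1
CF = 1

1


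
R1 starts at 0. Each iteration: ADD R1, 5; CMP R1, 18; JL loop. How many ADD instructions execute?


Loop trace (R1 starts at 0, target 18, step 5):
  ADD #1: R1 = 0 + 5 = 5  → 5 < 18, loop
  ADD #2: R1 = 5 + 5 = 10  → 10 < 18, loop
  ADD #3: R1 = 10 + 5 = 15  → 15 < 18, loop
  ADD #4: R1 = 15 + 5 = 20  → 20 >= 18, exit
Total ADD instructions: 4

4


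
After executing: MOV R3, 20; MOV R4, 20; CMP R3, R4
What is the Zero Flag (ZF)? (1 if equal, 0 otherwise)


Register state trace:
  MOV R3, 20  → R3 = 20
  MOV R4, 20  → R4 = 20
  CMP R3, R4  → computes 20 - 20 = 0
  Result is zero, so values are equal
ZF = 1

1


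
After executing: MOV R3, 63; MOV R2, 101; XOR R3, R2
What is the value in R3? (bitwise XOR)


Register state trace:
  MOV R3, 63  → R3 = 63 (0b00111111)
  MOV R2, 101  → R2 = 101 (0b01100101)
  XOR R3, R2  → R3 = 63 XOR 101 = 90 (0b01011010)
Final: R3 = 90

90


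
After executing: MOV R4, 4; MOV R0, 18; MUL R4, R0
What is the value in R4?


Register state trace:
  MOV R4, 4  → R4 = 4
  MOV R0, 18  → R0 = 18
  MUL R4, R0  → R4 = 4 * 18 = 72
Final: R4 = 72

72


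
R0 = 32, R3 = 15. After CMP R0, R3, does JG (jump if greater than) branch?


Trace:
  R0 = 32, R3 = 15
  CMP R0, R3  → compares 32 vs 15
  JG checks: is 32 greater than 15?
  32 > 15, so condition is true
Branch taken: Yes

Yes


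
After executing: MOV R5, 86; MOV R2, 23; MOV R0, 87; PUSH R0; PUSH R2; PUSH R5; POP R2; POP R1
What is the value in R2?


Stack trace (top is rightmost):
  MOV R5, 86  → R5 = 86
  MOV R2, 23  → R2 = 23
  MOV R0, 87  → R0 = 87
  PUSH R0  → stack: [87]
  PUSH R2  → stack: [87, 23]
  PUSH R5  → stack: [87, 23, 86]
  POP R2  → R2 = 86, stack: [87, 23]
  POP R1  → R1 = 23, stack: [87]
Final: R2 = 86

86


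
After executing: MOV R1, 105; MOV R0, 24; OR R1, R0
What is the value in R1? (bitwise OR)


Register state trace:
  MOV R1, 105  → R1 = 105 (0b01101001)
  MOV R0, 24  → R0 = 24 (0b00011000)
  OR R1, R0   → R1 = 105 OR 24 = 121 (0b01111001)
Final: R1 = 121

121


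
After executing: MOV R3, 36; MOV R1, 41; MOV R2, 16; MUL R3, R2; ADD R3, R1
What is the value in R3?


Register state trace:
  MOV R3, 36  → R3 = 36
  MOV R1, 41  → R1 = 41
  MOV R2, 16  → R2 = 16
  MUL R3, R2  → R3 = 36 * 16 = 576
  ADD R3, R1  → R3 = 576 + 41 = 617
Final: R3 = 617

617


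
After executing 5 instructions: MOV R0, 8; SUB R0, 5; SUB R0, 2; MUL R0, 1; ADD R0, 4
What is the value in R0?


Register state trace:
  MOV R0, 8  → R0 = 8
  SUB R0, 5  → R0 = 8 - 5 = 3
  SUB R0, 2  → R0 = 3 - 2 = 1
  MUL R0, 1  → R0 = 1 * 1 = 1
  ADD R0, 4  → R0 = 1 + 4 = 5
Final: R0 = 5

5


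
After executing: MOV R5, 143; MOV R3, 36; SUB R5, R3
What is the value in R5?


Register state trace:
  MOV R5, 143  → R5 = 143
  MOV R3, 36  → R3 = 36
  SUB R5, R3  → R5 = 143 - 36 = 107
Final: R5 = 107

107


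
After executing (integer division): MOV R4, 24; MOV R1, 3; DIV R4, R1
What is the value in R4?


Register state trace:
  MOV R4, 24  → R4 = 24
  MOV R1, 3  → R1 = 3
  DIV R4, R1  → R4 = 24 // 3 = 8
Final: R4 = 8

8


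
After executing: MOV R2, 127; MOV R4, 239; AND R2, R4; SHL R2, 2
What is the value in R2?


Register state trace:
  MOV R2, 127  → R2 = 127 (0b01111111)
  MOV R4, 239  → R4 = 239 (0b11101111)
  AND R2, R4  → R2 = 127 AND 239 = 111 (0b01101111)
  SHL R2, 2  → R2 = 111 << 2 = 444
Final: R2 = 444

444


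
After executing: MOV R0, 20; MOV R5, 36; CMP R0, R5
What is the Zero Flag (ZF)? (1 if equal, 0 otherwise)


Register state trace:
  MOV R0, 20  → R0 = 20
  MOV R5, 36  → R5 = 36
  CMP R0, R5  → computes 20 - 36 = -16
  Result is nonzero, so values are not equal
ZF = 0

0


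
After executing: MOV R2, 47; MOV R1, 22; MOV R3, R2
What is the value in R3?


Register state trace:
  MOV R2, 47  → R2 = 47
  MOV R1, 22  → R1 = 22
  MOV R3, R2  → R3 = 47
Final: R3 = 47

47


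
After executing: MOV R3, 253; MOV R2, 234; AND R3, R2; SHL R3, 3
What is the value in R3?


Register state trace:
  MOV R3, 253  → R3 = 253 (0b11111101)
  MOV R2, 234  → R2 = 234 (0b11101010)
  AND R3, R2  → R3 = 253 AND 234 = 232 (0b11101000)
  SHL R3, 3  → R3 = 232 << 3 = 1856
Final: R3 = 1856

1856


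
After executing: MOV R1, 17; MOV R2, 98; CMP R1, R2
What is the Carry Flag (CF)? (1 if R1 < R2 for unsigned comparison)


Register state trace:
  MOV R1, 17  → R1 = 17
  MOV R2, 98  → R2 = 98
  CMP R1, R2  → unsigned 17 - 98: borrow occurs
  17 < 98, so CF = 1
CF = 1

1


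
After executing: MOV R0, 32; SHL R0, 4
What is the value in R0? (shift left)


Register state trace:
  MOV R0, 32  → R0 = 32
  SHL R0, 4  → R0 = 32 << 4 = 32 * 2^4 = 512
Final: R0 = 512

512


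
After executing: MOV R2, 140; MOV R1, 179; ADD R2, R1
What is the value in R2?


Register state trace:
  MOV R2, 140  → R2 = 140
  MOV R1, 179  → R1 = 179
  ADD R2, R1  → R2 = 140 + 179 = 319
Final: R2 = 319

319


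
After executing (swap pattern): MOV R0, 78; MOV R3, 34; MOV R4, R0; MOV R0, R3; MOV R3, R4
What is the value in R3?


Register state trace (swap pattern):
  MOV R0, 78  → R0 = 78
  MOV R3, 34  → R3 = 34
  MOV R4, R0  → R4 = 78  (save R0)
  MOV R0, R3  → R0 = 34  (R0 gets R3's value)
  MOV R3, R4  → R3 = 78  (R3 gets saved value)
Final: R3 = 78

78


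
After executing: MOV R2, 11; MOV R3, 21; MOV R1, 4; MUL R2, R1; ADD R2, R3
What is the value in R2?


Register state trace:
  MOV R2, 11  → R2 = 11
  MOV R3, 21  → R3 = 21
  MOV R1, 4  → R1 = 4
  MUL R2, R1  → R2 = 11 * 4 = 44
  ADD R2, R3  → R2 = 44 + 21 = 65
Final: R2 = 65

65


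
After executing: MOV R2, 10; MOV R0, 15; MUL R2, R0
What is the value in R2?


Register state trace:
  MOV R2, 10  → R2 = 10
  MOV R0, 15  → R0 = 15
  MUL R2, R0  → R2 = 10 * 15 = 150
Final: R2 = 150

150


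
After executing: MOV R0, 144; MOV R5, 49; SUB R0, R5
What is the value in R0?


Register state trace:
  MOV R0, 144  → R0 = 144
  MOV R5, 49  → R5 = 49
  SUB R0, R5  → R0 = 144 - 49 = 95
Final: R0 = 95

95


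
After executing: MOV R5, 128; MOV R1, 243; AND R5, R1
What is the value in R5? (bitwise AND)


Register state trace:
  MOV R5, 128  → R5 = 128 (0b10000000)
  MOV R1, 243  → R1 = 243 (0b11110011)
  AND R5, R1  → R5 = 128 AND 243 = 128 (0b10000000)
Final: R5 = 128

128
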